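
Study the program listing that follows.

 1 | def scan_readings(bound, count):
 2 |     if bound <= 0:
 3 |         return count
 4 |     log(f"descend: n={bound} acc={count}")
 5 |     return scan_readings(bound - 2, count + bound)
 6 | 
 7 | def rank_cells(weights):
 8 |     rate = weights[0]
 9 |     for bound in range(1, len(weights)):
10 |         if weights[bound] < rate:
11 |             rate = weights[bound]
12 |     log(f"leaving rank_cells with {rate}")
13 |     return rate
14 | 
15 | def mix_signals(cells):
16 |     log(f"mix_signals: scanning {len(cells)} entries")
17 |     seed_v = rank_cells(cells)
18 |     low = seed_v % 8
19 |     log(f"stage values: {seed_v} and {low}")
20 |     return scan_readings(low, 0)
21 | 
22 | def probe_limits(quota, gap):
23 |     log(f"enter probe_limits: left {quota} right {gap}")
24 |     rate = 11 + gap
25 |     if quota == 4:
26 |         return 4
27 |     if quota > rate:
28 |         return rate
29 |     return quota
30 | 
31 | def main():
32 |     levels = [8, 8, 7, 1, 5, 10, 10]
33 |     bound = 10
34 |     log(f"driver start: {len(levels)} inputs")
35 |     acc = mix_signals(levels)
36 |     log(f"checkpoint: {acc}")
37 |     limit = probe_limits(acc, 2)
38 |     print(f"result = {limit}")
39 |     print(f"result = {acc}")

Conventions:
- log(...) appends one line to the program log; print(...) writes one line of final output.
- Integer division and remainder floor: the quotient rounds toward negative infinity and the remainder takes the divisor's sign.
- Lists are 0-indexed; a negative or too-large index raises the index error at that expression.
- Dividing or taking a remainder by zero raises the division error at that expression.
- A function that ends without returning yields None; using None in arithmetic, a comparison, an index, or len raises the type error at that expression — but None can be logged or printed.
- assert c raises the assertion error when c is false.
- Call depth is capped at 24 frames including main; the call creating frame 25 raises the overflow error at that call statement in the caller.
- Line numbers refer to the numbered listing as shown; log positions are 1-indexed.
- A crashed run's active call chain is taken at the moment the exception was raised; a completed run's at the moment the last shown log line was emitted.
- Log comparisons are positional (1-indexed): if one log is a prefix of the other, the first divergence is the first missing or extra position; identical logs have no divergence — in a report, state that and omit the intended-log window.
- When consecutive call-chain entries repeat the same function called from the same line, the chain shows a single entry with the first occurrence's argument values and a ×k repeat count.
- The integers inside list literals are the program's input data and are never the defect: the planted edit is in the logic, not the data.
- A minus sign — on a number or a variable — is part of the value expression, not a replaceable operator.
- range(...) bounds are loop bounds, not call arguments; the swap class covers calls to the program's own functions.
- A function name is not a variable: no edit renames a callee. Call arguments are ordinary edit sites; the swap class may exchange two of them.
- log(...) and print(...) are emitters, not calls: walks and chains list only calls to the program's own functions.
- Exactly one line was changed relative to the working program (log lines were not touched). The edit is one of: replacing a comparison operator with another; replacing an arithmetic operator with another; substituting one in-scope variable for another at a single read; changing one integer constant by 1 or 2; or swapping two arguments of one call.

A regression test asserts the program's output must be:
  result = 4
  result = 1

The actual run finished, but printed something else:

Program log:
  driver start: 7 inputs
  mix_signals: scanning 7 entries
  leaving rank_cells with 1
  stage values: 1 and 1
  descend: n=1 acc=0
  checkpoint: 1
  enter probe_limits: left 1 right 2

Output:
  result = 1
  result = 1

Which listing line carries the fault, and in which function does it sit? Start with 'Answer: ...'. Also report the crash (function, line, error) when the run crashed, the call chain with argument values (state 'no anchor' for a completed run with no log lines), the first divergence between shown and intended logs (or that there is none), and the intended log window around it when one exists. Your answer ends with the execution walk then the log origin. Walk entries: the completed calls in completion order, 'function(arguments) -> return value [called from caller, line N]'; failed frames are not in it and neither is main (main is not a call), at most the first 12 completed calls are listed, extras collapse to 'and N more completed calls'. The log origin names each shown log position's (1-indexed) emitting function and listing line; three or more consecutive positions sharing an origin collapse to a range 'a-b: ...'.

Answer: the defect is in probe_limits at line 25.
Key fact: Every logged value matches the working version; the printed result is what differs.
Call chain: main -> probe_limits(1, 2) (called at line 37).
First divergence: none — the logs agree in full.
Execution walk:
  rank_cells([8, 8, 7, 1, 5, 10, 10]) -> 1  [called from mix_signals, line 17]
  scan_readings(-1, 1) -> 1  [called from scan_readings, line 5]
  scan_readings(1, 0) -> 1  [called from mix_signals, line 20]
  mix_signals([8, 8, 7, 1, 5, 10, 10]) -> 1  [called from main, line 35]
  probe_limits(1, 2) -> 1  [called from main, line 37]
Log origins:
  1: from main, line 34
  2: from mix_signals, line 16
  3: from rank_cells, line 12
  4: from mix_signals, line 19
  5: from scan_readings, line 4
  6: from main, line 36
  7: from probe_limits, line 23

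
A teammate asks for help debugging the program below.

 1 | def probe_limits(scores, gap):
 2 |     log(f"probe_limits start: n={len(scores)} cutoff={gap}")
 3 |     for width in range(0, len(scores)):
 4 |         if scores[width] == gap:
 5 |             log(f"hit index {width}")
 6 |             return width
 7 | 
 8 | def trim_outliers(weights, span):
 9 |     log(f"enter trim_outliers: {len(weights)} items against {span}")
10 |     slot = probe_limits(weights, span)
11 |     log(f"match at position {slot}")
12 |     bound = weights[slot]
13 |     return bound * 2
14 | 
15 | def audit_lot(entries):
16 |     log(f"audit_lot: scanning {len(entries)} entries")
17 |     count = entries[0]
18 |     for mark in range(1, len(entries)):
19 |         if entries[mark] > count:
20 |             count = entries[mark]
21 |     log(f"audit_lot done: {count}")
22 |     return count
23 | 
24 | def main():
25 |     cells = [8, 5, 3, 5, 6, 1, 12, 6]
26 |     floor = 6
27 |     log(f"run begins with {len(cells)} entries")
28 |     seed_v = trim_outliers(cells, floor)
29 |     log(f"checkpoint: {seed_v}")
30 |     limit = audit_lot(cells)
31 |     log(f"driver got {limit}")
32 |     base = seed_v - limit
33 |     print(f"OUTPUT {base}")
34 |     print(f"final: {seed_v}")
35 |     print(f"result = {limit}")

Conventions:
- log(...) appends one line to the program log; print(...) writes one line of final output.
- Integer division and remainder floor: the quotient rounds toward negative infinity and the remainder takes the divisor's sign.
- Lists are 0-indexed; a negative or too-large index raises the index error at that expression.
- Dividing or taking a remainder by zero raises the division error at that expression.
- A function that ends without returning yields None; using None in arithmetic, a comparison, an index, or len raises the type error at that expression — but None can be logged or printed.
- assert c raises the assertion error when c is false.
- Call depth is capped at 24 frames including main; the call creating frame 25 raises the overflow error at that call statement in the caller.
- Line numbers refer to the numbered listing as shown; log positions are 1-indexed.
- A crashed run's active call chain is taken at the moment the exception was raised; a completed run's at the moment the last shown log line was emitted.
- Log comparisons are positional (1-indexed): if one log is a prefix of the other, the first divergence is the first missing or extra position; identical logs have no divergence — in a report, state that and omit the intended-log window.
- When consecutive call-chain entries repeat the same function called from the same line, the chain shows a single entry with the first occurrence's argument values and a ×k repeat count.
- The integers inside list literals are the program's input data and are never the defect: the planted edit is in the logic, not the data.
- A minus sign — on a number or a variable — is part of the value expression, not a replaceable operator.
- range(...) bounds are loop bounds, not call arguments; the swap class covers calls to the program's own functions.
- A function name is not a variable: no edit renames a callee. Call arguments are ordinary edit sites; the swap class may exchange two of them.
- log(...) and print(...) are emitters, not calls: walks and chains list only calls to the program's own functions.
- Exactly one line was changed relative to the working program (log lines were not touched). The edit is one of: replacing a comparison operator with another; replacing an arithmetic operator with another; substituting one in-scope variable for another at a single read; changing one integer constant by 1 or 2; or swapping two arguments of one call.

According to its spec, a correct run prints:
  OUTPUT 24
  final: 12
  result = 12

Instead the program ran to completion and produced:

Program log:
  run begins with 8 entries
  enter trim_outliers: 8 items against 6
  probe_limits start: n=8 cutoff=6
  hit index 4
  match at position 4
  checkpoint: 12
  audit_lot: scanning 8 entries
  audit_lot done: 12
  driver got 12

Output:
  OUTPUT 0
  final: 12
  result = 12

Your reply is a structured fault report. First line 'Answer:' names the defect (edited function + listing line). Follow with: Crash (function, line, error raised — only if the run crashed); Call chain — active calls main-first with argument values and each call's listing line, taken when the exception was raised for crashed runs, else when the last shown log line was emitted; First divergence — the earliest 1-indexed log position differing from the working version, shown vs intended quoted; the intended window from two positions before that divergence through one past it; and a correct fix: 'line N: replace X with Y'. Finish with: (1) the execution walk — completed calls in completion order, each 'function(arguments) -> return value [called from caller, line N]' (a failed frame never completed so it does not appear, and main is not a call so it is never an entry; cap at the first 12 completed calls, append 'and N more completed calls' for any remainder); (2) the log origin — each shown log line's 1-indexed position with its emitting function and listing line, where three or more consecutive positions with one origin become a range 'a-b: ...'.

Answer: the defect is in main at line 32.
The tell: Log streams are identical — the defect surfaces only in the printed output.
Call chain: main.
First divergence: none — the logs agree in full.
Execution walk:
  probe_limits([8, 5, 3, 5, 6, 1, 12, 6], 6) -> 4  [called from trim_outliers, line 10]
  trim_outliers([8, 5, 3, 5, 6, 1, 12, 6], 6) -> 12  [called from main, line 28]
  audit_lot([8, 5, 3, 5, 6, 1, 12, 6]) -> 12  [called from main, line 30]
Origin of each log line:
  1: emitted by main (line 27)
  2: emitted by trim_outliers (line 9)
  3: emitted by probe_limits (line 2)
  4: emitted by probe_limits (line 5)
  5: emitted by trim_outliers (line 11)
  6: emitted by main (line 29)
  7: emitted by audit_lot (line 16)
  8: emitted by audit_lot (line 21)
  9: emitted by main (line 31)
A correct fix: line 32: replace `-` with `+`.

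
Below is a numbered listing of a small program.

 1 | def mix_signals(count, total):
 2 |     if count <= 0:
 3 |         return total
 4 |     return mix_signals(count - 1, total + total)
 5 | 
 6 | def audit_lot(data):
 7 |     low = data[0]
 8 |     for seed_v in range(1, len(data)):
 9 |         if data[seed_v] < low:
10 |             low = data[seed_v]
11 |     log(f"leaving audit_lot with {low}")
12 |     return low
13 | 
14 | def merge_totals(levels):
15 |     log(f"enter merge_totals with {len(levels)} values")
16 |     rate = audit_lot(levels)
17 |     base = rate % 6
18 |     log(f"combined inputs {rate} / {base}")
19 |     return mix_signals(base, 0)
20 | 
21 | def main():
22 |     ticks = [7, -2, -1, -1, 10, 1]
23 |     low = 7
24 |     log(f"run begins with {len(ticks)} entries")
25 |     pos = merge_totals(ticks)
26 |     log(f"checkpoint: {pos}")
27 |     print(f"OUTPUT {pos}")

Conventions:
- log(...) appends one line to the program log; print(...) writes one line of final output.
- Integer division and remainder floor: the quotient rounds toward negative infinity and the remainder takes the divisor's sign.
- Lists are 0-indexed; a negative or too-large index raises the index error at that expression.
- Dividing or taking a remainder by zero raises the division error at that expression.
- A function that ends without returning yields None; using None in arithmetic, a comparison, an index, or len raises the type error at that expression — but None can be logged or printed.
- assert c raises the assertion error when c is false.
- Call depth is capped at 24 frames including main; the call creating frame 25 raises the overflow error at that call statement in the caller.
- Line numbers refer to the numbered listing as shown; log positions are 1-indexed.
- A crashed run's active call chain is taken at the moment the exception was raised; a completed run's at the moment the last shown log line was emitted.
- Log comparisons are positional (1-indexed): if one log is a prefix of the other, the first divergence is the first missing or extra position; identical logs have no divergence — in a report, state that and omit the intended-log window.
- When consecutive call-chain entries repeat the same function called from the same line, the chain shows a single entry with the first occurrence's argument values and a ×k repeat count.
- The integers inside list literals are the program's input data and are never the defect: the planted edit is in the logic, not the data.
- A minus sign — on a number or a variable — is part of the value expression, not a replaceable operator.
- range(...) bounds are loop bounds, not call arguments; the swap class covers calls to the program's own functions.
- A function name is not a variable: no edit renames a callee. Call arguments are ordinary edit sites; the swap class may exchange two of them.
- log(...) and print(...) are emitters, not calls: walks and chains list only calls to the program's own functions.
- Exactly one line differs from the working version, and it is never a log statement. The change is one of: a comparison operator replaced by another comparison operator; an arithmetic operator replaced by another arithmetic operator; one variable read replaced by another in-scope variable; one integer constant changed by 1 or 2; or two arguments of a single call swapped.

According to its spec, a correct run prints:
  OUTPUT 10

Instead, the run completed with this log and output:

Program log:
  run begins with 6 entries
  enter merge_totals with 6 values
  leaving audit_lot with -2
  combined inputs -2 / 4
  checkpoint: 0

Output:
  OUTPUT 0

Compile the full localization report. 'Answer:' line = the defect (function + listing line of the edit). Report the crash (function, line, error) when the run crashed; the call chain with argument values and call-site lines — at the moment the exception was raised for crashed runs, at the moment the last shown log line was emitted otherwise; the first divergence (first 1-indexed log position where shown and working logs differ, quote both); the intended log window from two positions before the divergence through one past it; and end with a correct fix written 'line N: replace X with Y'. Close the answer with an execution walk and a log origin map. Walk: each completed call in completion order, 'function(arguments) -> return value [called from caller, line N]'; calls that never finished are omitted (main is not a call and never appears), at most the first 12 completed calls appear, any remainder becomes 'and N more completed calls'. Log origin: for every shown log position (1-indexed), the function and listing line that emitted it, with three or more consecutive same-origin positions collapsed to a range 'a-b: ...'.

Answer: the defect is in mix_signals at line 4.
Core observation: Log line 5 is where behavior first shows: 'checkpoint: 0' appears instead of 'checkpoint: 10'.
Call chain: main.
First divergence: position 5 — the shown line 'checkpoint: 0' should read 'checkpoint: 10'.
Intended log window:
  3: leaving audit_lot with -2
  4: combined inputs -2 / 4
  5: checkpoint: 10
Execution walk:
  audit_lot([7, -2, -1, -1, 10, 1]) -> -2  [called from merge_totals, line 16]
  mix_signals(0, 0) -> 0  [called from mix_signals, line 4]
  mix_signals(1, 0) -> 0  [called from mix_signals, line 4]
  mix_signals(2, 0) -> 0  [called from mix_signals, line 4]
  mix_signals(3, 0) -> 0  [called from mix_signals, line 4]
  mix_signals(4, 0) -> 0  [called from merge_totals, line 19]
  merge_totals([7, -2, -1, -1, 10, 1]) -> 0  [called from main, line 25]
Origin of each log line:
  1: logged in main at line 24
  2: logged in merge_totals at line 15
  3: logged in audit_lot at line 11
  4: logged in merge_totals at line 18
  5: logged in main at line 26
A correct fix: line 4: replace `total + total` with `total + count`.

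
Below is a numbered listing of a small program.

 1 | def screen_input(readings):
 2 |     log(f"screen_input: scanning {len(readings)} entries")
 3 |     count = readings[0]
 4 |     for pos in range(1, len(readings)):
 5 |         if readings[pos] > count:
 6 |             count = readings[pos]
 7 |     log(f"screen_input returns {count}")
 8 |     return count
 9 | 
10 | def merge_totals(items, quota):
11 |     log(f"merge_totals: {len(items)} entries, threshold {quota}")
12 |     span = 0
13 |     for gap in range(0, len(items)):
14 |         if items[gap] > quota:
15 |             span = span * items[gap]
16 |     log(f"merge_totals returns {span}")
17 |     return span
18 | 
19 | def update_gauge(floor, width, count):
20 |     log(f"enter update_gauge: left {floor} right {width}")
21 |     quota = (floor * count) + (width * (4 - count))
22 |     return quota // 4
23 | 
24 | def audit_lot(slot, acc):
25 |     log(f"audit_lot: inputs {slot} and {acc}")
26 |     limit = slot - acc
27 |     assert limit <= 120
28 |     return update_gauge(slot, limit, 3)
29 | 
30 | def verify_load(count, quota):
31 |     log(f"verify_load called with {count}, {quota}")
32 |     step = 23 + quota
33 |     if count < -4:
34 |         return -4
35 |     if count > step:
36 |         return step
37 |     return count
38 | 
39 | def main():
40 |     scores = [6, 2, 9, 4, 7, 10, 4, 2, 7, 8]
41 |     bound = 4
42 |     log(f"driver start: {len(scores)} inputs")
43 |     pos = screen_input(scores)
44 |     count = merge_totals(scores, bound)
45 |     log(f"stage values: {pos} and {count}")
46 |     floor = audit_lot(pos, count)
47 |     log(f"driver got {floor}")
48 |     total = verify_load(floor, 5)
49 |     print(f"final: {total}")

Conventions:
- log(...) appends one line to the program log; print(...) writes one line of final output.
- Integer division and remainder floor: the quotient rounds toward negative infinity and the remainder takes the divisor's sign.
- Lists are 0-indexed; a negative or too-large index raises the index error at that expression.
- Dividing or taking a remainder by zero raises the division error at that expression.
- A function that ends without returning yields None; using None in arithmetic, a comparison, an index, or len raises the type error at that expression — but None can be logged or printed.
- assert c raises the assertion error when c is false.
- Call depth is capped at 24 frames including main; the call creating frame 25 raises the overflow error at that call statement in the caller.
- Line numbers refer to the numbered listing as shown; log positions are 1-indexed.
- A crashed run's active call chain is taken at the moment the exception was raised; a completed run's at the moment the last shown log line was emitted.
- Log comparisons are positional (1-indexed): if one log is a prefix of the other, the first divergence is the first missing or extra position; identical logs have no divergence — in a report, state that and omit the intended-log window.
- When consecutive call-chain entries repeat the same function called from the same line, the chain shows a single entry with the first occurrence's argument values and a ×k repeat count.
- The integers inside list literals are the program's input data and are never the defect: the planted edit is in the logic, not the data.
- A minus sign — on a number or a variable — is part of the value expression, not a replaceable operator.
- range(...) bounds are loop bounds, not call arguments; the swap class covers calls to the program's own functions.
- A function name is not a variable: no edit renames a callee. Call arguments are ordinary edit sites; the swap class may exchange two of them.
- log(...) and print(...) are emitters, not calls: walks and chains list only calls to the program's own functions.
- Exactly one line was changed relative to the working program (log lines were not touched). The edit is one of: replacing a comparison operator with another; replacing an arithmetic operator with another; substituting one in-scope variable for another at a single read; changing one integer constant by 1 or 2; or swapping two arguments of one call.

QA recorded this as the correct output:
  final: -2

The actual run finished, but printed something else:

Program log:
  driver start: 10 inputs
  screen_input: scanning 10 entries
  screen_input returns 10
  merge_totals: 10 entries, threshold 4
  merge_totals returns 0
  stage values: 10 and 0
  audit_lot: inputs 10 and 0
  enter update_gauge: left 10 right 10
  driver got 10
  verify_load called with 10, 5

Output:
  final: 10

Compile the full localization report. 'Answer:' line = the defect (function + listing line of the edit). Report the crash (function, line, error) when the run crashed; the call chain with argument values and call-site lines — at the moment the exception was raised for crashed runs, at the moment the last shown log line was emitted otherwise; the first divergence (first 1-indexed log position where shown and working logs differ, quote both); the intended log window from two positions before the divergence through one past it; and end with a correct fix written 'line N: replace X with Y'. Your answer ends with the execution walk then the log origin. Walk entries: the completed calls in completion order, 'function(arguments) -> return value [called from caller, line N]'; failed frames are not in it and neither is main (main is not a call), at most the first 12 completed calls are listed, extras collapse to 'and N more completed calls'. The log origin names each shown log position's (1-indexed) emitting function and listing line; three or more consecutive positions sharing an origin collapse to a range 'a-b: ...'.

Answer: the defect is in merge_totals at line 15.
The tell: Position 5 is the first bad log line: 'merge_totals returns 0' should read 'merge_totals returns 47'.
Call chain: main -> verify_load(10, 5) (called at line 48).
First divergence: position 5; shown 'merge_totals returns 0' vs intended 'merge_totals returns 47'.
Intended log window:
  3: screen_input returns 10
  4: merge_totals: 10 entries, threshold 4
  5: merge_totals returns 47
  6: stage values: 10 and 47
Execution walk:
  screen_input([6, 2, 9, 4, 7, 10, 4, 2, 7, 8]) -> 10  [called from main, line 43]
  merge_totals([6, 2, 9, 4, 7, 10, 4, 2, 7, 8], 4) -> 0  [called from main, line 44]
  update_gauge(10, 10, 3) -> 10  [called from audit_lot, line 28]
  audit_lot(10, 0) -> 10  [called from main, line 46]
  verify_load(10, 5) -> 10  [called from main, line 48]
Log origins:
  1: logged in main at line 42
  2: logged in screen_input at line 2
  3: logged in screen_input at line 7
  4: logged in merge_totals at line 11
  5: logged in merge_totals at line 16
  6: logged in main at line 45
  7: logged in audit_lot at line 25
  8: logged in update_gauge at line 20
  9: logged in main at line 47
  10: logged in verify_load at line 31
A correct fix: line 15: replace `*` with `+`.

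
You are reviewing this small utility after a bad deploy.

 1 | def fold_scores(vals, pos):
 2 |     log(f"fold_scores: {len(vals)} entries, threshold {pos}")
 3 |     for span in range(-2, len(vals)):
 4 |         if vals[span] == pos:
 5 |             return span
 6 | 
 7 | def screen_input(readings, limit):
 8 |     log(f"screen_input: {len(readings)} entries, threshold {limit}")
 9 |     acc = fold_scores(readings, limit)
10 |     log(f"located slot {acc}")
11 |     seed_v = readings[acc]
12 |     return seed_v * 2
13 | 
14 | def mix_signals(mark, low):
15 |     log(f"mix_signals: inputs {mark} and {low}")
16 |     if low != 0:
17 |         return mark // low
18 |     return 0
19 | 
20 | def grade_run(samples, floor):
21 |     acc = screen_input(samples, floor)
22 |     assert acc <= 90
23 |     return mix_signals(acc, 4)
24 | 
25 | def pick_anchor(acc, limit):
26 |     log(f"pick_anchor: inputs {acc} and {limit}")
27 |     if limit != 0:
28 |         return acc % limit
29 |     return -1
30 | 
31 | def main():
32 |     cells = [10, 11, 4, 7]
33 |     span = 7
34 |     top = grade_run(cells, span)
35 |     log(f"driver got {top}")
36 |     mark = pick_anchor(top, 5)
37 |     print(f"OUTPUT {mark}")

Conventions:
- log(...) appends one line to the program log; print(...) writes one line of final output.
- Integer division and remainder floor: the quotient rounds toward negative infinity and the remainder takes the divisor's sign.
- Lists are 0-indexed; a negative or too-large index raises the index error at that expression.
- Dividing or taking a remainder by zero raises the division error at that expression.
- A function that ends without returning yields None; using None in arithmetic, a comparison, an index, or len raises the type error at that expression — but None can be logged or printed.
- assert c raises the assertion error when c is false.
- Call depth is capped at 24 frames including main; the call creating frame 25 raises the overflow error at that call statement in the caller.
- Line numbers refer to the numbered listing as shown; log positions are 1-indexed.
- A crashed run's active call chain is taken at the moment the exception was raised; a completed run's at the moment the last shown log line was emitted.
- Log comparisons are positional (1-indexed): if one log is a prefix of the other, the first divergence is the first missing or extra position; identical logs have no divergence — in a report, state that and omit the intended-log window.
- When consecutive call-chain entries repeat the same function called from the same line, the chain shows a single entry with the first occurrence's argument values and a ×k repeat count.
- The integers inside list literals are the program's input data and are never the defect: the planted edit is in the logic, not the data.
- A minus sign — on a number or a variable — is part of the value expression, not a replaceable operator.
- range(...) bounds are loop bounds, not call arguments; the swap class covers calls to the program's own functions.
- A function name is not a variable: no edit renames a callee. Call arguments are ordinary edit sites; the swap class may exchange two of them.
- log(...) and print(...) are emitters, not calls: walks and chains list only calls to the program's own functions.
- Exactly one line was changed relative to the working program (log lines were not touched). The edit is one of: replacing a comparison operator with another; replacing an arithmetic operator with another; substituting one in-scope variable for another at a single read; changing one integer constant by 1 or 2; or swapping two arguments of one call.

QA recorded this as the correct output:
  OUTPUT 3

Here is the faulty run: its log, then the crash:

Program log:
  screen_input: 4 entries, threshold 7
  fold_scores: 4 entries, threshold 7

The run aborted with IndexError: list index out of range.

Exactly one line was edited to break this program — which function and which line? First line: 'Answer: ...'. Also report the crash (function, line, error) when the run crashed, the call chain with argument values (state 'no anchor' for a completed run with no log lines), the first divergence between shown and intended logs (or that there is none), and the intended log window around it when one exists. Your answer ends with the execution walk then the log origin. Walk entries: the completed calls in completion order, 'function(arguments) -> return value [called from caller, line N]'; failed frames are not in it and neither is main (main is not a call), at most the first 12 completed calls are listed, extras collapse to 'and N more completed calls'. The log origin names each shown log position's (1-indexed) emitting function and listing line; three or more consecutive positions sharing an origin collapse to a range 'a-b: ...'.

Answer: the defect is in fold_scores at line 3.
Key fact: After 2 matching log lines the faulty run goes silent, while the working version continues with 'located slot 3'.
Crash: fold_scores, line 4, IndexError.
Call chain: main -> grade_run([10, 11, 4, 7], 7) (called at line 34) -> screen_input([10, 11, 4, 7], 7) (called at line 21) -> fold_scores([10, 11, 4, 7], 7) (called at line 9).
First divergence: position 3 (shown log ended at 2 lines; the working version continues: 'located slot 3').
Intended log window:
  1: screen_input: 4 entries, threshold 7
  2: fold_scores: 4 entries, threshold 7
  3: located slot 3
  4: mix_signals: inputs 14 and 4
Execution walk:
  (no call completed)
Log line origins:
  1: logged in screen_input at line 8
  2: logged in fold_scores at line 2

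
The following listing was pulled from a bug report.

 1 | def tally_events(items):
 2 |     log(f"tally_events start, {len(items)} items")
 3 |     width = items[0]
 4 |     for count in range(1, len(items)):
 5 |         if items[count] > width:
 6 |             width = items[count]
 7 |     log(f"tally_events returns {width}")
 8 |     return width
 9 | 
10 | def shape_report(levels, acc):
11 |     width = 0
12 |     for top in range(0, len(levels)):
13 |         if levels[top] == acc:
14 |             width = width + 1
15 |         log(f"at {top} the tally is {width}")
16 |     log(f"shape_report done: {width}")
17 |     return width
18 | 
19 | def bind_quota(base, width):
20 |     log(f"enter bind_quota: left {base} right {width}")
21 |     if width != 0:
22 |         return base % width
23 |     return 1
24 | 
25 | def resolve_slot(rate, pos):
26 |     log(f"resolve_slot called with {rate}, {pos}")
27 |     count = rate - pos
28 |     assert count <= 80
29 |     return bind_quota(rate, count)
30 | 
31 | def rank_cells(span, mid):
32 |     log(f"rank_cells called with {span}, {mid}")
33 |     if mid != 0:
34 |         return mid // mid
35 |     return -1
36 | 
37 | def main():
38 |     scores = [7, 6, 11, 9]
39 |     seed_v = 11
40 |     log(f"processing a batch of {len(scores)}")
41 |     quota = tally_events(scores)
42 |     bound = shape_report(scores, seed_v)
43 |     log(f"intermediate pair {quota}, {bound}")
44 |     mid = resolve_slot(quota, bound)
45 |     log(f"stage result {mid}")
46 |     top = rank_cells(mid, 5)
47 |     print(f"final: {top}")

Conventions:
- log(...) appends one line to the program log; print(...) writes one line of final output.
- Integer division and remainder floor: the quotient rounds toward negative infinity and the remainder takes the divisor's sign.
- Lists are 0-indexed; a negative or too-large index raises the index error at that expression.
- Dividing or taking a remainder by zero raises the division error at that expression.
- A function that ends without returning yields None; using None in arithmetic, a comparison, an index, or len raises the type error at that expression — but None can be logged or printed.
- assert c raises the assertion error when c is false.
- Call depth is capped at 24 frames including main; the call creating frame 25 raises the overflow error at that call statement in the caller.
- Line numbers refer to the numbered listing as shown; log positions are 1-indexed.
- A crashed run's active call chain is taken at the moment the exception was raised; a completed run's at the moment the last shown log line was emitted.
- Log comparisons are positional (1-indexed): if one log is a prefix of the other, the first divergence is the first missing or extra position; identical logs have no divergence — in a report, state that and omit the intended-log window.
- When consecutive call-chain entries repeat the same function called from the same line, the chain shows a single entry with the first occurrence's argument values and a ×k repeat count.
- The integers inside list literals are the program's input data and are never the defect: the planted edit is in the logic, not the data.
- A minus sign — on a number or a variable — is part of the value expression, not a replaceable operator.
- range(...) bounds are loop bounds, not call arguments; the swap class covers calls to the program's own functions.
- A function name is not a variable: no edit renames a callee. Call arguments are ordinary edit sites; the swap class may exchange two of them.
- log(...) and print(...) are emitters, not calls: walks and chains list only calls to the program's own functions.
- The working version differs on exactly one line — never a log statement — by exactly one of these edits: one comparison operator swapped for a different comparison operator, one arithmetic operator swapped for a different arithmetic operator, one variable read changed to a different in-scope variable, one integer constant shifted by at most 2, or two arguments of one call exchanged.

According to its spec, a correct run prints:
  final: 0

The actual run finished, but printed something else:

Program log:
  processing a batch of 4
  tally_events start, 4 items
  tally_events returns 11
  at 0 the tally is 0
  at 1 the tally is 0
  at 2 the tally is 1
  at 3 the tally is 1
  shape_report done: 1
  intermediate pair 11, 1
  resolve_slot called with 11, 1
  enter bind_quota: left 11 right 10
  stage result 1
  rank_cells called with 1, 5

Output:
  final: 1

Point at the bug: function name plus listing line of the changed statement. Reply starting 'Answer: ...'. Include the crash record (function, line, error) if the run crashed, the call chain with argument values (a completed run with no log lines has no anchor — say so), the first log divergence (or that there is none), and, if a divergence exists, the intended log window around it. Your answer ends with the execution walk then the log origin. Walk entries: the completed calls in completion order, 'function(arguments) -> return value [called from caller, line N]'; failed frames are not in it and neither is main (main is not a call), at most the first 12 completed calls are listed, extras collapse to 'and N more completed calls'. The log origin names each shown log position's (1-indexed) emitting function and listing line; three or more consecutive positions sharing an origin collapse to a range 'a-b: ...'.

Answer: the defect is in rank_cells at line 34.
Key observation: Log streams are identical — the defect surfaces only in the printed output.
Call chain: main -> rank_cells(1, 5) (called at line 46).
First divergence: none; the two logs match at every position.
Execution walk:
  tally_events([7, 6, 11, 9]) -> 11  [called from main, line 41]
  shape_report([7, 6, 11, 9], 11) -> 1  [called from main, line 42]
  bind_quota(11, 10) -> 1  [called from resolve_slot, line 29]
  resolve_slot(11, 1) -> 1  [called from main, line 44]
  rank_cells(1, 5) -> 1  [called from main, line 46]
Log line origins:
  1: emitted by main (line 40)
  2: emitted by tally_events (line 2)
  3: emitted by tally_events (line 7)
  4-7: emitted by shape_report (line 15)
  8: emitted by shape_report (line 16)
  9: emitted by main (line 43)
  10: emitted by resolve_slot (line 26)
  11: emitted by bind_quota (line 20)
  12: emitted by main (line 45)
  13: emitted by rank_cells (line 32)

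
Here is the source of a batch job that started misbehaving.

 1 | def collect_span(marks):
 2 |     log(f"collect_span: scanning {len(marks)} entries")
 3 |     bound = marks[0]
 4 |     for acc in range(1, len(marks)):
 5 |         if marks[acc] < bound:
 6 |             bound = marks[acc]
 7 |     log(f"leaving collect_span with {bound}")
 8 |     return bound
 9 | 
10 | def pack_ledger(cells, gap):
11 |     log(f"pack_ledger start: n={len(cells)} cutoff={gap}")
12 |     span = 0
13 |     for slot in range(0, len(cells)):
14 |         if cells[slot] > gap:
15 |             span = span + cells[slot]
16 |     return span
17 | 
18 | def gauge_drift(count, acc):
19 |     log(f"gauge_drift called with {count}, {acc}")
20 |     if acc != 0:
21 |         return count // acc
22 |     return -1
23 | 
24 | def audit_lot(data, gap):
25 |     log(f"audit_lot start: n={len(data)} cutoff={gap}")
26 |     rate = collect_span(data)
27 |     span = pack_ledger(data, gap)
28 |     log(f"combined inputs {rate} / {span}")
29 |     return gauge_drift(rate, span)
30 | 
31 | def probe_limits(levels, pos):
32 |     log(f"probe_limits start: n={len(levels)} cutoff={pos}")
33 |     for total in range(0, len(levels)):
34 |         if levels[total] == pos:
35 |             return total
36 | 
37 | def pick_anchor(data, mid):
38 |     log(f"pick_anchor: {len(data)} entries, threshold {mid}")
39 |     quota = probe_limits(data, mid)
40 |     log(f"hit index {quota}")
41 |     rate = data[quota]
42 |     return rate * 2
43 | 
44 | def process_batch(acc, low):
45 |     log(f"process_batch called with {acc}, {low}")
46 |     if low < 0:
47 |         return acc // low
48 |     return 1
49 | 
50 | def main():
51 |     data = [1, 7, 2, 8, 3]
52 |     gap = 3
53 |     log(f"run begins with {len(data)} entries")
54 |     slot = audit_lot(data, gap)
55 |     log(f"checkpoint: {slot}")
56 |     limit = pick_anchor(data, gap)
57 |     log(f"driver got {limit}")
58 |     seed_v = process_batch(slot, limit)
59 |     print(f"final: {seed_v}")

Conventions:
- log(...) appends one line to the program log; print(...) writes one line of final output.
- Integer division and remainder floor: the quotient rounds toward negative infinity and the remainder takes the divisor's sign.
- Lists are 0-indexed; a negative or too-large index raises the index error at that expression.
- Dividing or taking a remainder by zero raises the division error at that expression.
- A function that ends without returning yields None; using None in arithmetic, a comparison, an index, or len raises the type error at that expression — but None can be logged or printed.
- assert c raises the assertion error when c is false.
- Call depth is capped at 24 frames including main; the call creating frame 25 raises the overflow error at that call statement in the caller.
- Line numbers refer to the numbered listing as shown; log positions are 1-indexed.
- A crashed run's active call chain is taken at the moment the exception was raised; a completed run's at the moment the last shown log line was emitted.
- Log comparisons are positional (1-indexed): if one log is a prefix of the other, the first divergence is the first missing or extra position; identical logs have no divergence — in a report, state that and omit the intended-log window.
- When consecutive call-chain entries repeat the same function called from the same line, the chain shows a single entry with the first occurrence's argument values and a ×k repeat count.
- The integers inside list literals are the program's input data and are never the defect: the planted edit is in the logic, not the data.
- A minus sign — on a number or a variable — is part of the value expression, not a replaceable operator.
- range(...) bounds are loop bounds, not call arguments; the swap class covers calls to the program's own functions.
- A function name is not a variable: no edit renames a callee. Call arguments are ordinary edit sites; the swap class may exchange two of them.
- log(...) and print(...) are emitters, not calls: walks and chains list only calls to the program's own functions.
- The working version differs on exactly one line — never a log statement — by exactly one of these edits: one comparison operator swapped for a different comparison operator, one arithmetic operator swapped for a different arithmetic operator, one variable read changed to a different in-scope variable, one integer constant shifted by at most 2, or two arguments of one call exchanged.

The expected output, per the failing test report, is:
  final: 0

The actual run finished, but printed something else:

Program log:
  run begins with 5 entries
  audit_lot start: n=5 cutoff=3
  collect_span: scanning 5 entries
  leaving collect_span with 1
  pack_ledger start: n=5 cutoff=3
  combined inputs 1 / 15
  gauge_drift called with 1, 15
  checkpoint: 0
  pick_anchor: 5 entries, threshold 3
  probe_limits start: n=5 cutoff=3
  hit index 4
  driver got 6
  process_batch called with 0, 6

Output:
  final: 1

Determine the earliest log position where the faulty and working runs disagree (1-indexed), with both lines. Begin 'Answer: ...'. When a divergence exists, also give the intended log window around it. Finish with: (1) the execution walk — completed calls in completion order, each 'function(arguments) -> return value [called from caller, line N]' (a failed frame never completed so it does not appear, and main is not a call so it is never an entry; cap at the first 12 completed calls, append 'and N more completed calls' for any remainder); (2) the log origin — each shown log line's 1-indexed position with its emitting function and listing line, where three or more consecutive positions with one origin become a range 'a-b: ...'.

Answer: none (the log streams are identical).
Execution walk:
  collect_span([1, 7, 2, 8, 3]) -> 1  [called from audit_lot, line 26]
  pack_ledger([1, 7, 2, 8, 3], 3) -> 15  [called from audit_lot, line 27]
  gauge_drift(1, 15) -> 0  [called from audit_lot, line 29]
  audit_lot([1, 7, 2, 8, 3], 3) -> 0  [called from main, line 54]
  probe_limits([1, 7, 2, 8, 3], 3) -> 4  [called from pick_anchor, line 39]
  pick_anchor([1, 7, 2, 8, 3], 3) -> 6  [called from main, line 56]
  process_batch(0, 6) -> 1  [called from main, line 58]
Log origin:
  1: emitted by main (line 53)
  2: emitted by audit_lot (line 25)
  3: emitted by collect_span (line 2)
  4: emitted by collect_span (line 7)
  5: emitted by pack_ledger (line 11)
  6: emitted by audit_lot (line 28)
  7: emitted by gauge_drift (line 19)
  8: emitted by main (line 55)
  9: emitted by pick_anchor (line 38)
  10: emitted by probe_limits (line 32)
  11: emitted by pick_anchor (line 40)
  12: emitted by main (line 57)
  13: emitted by process_batch (line 45)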